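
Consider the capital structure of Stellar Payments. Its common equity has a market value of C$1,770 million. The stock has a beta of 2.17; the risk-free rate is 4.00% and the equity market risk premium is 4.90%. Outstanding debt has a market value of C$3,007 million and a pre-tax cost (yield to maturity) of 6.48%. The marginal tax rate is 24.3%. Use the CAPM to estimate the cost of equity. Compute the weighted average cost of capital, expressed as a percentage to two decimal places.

8.51%

Cost of equity via CAPM: Re = 4.0% + 2.17 × 4.9% = 14.6330%.
Total capital V = 1770 + 3007 = 4777.
Equity: weight = 1770/4777 = 0.3705; cost = 14.633%.
Debt: weight = 3007/4777 = 0.6295; after-tax cost = 6.48% × (1 − 24.3%) = 4.9054%.
WACC = 0.3705 × 14.6330% + 0.6295 × 4.9054% = 8.5097%.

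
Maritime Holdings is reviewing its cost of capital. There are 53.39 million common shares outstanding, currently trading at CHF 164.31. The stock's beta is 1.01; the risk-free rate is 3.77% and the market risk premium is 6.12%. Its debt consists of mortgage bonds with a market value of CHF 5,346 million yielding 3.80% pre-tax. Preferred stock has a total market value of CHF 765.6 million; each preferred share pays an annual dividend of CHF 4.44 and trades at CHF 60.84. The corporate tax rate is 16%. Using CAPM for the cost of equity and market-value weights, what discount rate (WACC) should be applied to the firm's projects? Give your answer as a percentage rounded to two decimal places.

Cost of equity via CAPM: Re = 3.77% + 1.01 × 6.12% = 9.9512%.
Cost of preferred: Rp = 4.44 / 60.84 = 7.2978%.
Market value of equity E = 164.31 × 53.39m = 8772.5109m.
Total capital V = 8772.5109 + 765.6 + 5346 = 14884.1109.
Equity: weight = 8772.5109/14884.1109 = 0.5894; cost = 9.9512%.
Preferred: weight = 765.6/14884.1109 = 0.0514; cost = 7.2978%.
Mortgage bonds: weight = 5346/14884.1109 = 0.3592; after-tax cost = 3.8% × (1 − 16%) = 3.1920%.
WACC = 0.5894 × 9.9512% + 0.0514 × 7.2978% + 0.3592 × 3.1920% = 7.3870%.

7.39%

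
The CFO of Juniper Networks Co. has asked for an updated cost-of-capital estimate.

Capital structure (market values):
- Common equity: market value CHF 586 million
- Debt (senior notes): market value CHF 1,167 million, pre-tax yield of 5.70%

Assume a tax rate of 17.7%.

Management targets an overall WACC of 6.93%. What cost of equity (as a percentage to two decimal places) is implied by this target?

11.39%

Total capital V = 586 + 1167 = 1753.
Equity weight = 586/1753 = 0.3343.
Senior notes weight = 1167/1753 = 0.6657.
Debt contribution = 0.6657 × 5.7% × (1 − 17.7%) = 3.1229%.
Required equity contribution = 6.93% − 3.1229% = 3.8071%.
Re = 3.8071% / 0.3343 = 11.3887%.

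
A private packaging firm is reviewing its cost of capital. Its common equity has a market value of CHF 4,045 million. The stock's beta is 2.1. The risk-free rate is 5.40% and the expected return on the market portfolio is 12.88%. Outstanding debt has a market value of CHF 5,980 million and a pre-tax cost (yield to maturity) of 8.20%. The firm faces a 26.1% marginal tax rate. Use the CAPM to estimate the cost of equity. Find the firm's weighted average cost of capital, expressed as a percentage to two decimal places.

12.13%

Market risk premium = 12.88% − 5.4% = 7.48%.
Cost of equity via CAPM: Re = 5.4% + 2.1 × 7.48% = 21.1080%.
Total capital V = 4045 + 5980 = 10025.
Equity: weight = 4045/10025 = 0.4035; cost = 21.108%.
Debt: weight = 5980/10025 = 0.5965; after-tax cost = 8.2% × (1 − 26.1%) = 6.0598%.
WACC = 0.4035 × 21.1080% + 0.5965 × 6.0598% = 12.1316%.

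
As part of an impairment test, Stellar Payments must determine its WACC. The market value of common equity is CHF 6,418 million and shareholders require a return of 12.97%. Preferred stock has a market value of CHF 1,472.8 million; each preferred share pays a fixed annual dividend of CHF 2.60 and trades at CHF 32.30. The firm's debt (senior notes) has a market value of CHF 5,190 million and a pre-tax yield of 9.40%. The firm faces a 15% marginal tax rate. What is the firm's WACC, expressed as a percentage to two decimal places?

10.44%

Cost of preferred: Rp = 2.6 / 32.3 = 8.0495%.
Total capital V = 6418 + 1472.8 + 5190 = 13080.8.
Equity: weight = 6418/13080.8 = 0.4906; cost = 12.97%.
Preferred: weight = 1472.8/13080.8 = 0.1126; cost = 8.0495%.
Senior notes: weight = 5190/13080.8 = 0.3968; after-tax cost = 9.4% × (1 − 15%) = 7.9900%.
WACC = 0.4906 × 12.9700% + 0.1126 × 8.0495% + 0.3968 × 7.9900% = 10.4401%.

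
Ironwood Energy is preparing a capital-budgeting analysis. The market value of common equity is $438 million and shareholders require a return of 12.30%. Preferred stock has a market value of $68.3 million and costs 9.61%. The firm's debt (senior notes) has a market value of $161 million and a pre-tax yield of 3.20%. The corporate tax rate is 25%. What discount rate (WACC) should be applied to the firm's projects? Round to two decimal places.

9.64%

Total capital V = 438 + 68.3 + 161 = 667.3.
Equity: weight = 438/667.3 = 0.6564; cost = 12.3%.
Preferred: weight = 68.3/667.3 = 0.1024; cost = 9.61%.
Senior notes: weight = 161/667.3 = 0.2413; after-tax cost = 3.2% × (1 − 25%) = 2.4000%.
WACC = 0.6564 × 12.3000% + 0.1024 × 9.6100% + 0.2413 × 2.4000% = 9.6361%.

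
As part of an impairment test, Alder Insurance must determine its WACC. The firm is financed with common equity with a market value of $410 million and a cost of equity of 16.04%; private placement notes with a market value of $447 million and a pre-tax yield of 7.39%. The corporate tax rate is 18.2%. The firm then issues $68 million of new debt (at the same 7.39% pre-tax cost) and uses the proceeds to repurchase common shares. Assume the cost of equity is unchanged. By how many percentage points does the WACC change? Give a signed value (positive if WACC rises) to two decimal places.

-0.79 pp

Current WACC:
Total capital V = 410 + 447 = 857.
Equity: weight = 410/857 = 0.4784; cost = 16.04%.
Private placement notes: weight = 447/857 = 0.5216; after-tax cost = 7.39% × (1 − 18.2%) = 6.0450%.
WACC = 0.4784 × 16.0400% + 0.5216 × 6.0450% = 10.8267%.
After the change:
Total capital V = 342 + 515 = 857.
Equity: weight = 342/857 = 0.3991; cost = 16.04%.
Private placement notes: weight = 515/857 = 0.6009; after-tax cost = 7.39% × (1 − 18.2%) = 6.0450%.
WACC = 0.3991 × 16.0400% + 0.6009 × 6.0450% = 10.0337%.
Change in WACC = 10.0337% − 10.8267% = -0.7931 pp.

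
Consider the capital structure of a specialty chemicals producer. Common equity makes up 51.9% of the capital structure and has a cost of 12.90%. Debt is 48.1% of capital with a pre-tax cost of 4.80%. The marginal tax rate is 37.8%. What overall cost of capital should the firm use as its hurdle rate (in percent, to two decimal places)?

8.13%

After-tax cost of debt = 4.8% × (1 − 37.8%) = 2.9856%.
WACC = 0.519 × 12.9000% + 0.481 × 2.9856% = 8.1312%.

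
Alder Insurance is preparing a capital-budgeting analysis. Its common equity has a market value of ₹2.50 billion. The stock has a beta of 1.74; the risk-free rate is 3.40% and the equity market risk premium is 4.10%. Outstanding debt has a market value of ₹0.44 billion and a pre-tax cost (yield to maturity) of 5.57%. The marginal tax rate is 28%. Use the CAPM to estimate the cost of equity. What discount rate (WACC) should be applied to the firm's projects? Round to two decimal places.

Cost of equity via CAPM: Re = 3.4% + 1.74 × 4.1% = 10.5340%.
Total capital V = 2.5 + 0.44 = 2.94.
Equity: weight = 2.5/2.94 = 0.8503; cost = 10.534%.
Debt: weight = 0.44/2.94 = 0.1497; after-tax cost = 5.57% × (1 − 28%) = 4.0104%.
WACC = 0.8503 × 10.5340% + 0.1497 × 4.0104% = 9.5577%.

9.56%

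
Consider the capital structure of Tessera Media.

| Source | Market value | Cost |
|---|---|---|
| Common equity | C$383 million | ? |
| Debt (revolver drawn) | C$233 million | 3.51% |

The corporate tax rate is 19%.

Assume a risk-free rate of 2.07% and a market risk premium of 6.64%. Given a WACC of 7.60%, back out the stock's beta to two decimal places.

Total capital V = 383 + 233 = 616.
Equity weight = 383/616 = 0.6218.
Revolver drawn weight = 233/616 = 0.3782.
Debt contribution = 0.3782 × 3.51% × (1 − 19%) = 1.0754%.
Required equity contribution = 7.6% − 1.0754% = 6.5246%  ⇒  Re = 10.4939%.
CAPM: 10.4939% = 2.07% + β × 6.64%  ⇒  β = 1.2687.

1.27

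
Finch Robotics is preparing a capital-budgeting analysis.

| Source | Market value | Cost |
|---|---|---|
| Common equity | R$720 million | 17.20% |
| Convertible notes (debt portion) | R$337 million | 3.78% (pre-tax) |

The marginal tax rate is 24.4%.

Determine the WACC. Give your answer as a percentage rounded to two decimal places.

12.63%

Total capital V = 720 + 337 = 1057.
Equity: weight = 720/1057 = 0.6812; cost = 17.2%.
Convertible notes (debt portion): weight = 337/1057 = 0.3188; after-tax cost = 3.78% × (1 − 24.4%) = 2.8577%.
WACC = 0.6812 × 17.2000% + 0.3188 × 2.8577% = 12.6273%.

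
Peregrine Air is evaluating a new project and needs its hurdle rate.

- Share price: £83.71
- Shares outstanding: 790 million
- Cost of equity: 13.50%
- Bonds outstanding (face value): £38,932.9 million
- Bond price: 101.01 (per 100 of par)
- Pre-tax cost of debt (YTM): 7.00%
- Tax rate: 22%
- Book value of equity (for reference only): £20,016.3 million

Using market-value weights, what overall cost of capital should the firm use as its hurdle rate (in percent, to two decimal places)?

Market value of equity E = 83.71 × 790m = 66130.9m. Market value of debt D = 38932.9m × 101.01/100 = 39326.12229m.
Total capital V = 66130.9 + 39326.12229 = 105457.02229.
Equity: weight = 66130.9/105457.02229 = 0.6271; cost = 13.5%.
Bonds outstanding: weight = 39326.12229/105457.02229 = 0.3729; after-tax cost = 7% × (1 − 22%) = 5.4600%.
WACC = 0.6271 × 13.5000% + 0.3729 × 5.4600% = 10.5018%.

10.50%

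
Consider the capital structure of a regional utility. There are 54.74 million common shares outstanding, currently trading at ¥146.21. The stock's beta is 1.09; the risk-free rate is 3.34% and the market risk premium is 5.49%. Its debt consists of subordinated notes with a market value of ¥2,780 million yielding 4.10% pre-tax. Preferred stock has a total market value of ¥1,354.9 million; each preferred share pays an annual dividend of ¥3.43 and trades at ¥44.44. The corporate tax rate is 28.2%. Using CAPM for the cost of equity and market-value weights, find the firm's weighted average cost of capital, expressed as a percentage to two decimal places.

7.68%

Cost of equity via CAPM: Re = 3.34% + 1.09 × 5.49% = 9.3241%.
Cost of preferred: Rp = 3.43 / 44.44 = 7.7183%.
Market value of equity E = 146.21 × 54.74m = 8003.5354m.
Total capital V = 8003.5354 + 1354.9 + 2780 = 12138.4354.
Equity: weight = 8003.5354/12138.4354 = 0.6594; cost = 9.3241%.
Preferred: weight = 1354.9/12138.4354 = 0.1116; cost = 7.7183%.
Subordinated notes: weight = 2780/12138.4354 = 0.2290; after-tax cost = 4.1% × (1 − 28.2%) = 2.9438%.
WACC = 0.6594 × 9.3241% + 0.1116 × 7.7183% + 0.2290 × 2.9438% = 7.6836%.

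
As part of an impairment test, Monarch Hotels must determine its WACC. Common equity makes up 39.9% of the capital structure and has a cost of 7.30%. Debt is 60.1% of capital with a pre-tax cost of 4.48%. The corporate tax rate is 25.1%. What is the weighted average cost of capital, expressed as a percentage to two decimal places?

After-tax cost of debt = 4.48% × (1 − 25.1%) = 3.3555%.
WACC = 0.399 × 7.3000% + 0.601 × 3.3555% = 4.9294%.

4.93%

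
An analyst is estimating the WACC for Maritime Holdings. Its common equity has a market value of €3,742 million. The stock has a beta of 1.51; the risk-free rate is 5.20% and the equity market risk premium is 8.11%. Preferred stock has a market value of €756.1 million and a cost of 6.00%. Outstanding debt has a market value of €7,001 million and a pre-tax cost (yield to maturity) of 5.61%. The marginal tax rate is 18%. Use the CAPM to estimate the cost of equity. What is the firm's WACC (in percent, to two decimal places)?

8.87%

Cost of equity via CAPM: Re = 5.2% + 1.51 × 8.11% = 17.4461%.
Total capital V = 3742 + 756.1 + 7001 = 11499.1.
Equity: weight = 3742/11499.1 = 0.3254; cost = 17.4461%.
Preferred: weight = 756.1/11499.1 = 0.0658; cost = 6%.
Debt: weight = 7001/11499.1 = 0.6088; after-tax cost = 5.61% × (1 − 18%) = 4.6002%.
WACC = 0.3254 × 17.4461% + 0.0658 × 6.0000% + 0.6088 × 4.6002% = 8.8725%.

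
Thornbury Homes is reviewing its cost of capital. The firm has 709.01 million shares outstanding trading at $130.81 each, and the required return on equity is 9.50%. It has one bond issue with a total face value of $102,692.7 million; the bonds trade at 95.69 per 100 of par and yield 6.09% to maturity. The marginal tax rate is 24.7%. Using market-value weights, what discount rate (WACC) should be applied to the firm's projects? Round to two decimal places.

Market value of equity E = 130.81 × 709.01m = 92745.5981m. Market value of debt D = 102692.7m × 95.69/100 = 98266.64463m.
Total capital V = 92745.5981 + 98266.64463 = 191012.24273.
Equity: weight = 92745.5981/191012.24273 = 0.4855; cost = 9.5%.
Bonds outstanding: weight = 98266.64463/191012.24273 = 0.5145; after-tax cost = 6.09% × (1 − 24.7%) = 4.5858%.
WACC = 0.4855 × 9.5000% + 0.5145 × 4.5858% = 6.9719%.

6.97%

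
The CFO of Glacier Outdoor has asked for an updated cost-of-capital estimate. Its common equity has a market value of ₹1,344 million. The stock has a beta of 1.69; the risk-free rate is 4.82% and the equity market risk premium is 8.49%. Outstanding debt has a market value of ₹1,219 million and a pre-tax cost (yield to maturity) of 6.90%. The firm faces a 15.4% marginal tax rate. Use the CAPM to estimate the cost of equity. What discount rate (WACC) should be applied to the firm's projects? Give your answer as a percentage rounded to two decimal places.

12.83%

Cost of equity via CAPM: Re = 4.82% + 1.69 × 8.49% = 19.1681%.
Total capital V = 1344 + 1219 = 2563.
Equity: weight = 1344/2563 = 0.5244; cost = 19.1681%.
Debt: weight = 1219/2563 = 0.4756; after-tax cost = 6.9% × (1 − 15.4%) = 5.8374%.
WACC = 0.5244 × 19.1681% + 0.4756 × 5.8374% = 12.8278%.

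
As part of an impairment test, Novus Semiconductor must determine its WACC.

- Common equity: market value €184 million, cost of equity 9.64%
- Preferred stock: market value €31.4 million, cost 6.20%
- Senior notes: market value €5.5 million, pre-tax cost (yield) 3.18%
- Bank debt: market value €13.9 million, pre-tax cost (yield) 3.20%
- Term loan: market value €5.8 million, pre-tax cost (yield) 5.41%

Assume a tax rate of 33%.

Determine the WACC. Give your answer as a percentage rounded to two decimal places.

8.44%

Total capital V = 184 + 31.4 + 5.5 + 13.9 + 5.8 = 240.6.
Equity: weight = 184/240.6 = 0.7648; cost = 9.64%.
Preferred: weight = 31.4/240.6 = 0.1305; cost = 6.2%.
Senior notes: weight = 5.5/240.6 = 0.0229; after-tax cost = 3.18% × (1 − 33%) = 2.1306%.
Bank debt: weight = 13.9/240.6 = 0.0578; after-tax cost = 3.2% × (1 − 33%) = 2.1440%.
Term loan: weight = 5.8/240.6 = 0.0241; after-tax cost = 5.41% × (1 − 33%) = 3.6247%.
WACC = 0.7648 × 9.6400% + 0.1305 × 6.2000% + 0.0229 × 2.1306% + 0.0578 × 2.1440% + 0.0241 × 3.6247% = 8.4413%.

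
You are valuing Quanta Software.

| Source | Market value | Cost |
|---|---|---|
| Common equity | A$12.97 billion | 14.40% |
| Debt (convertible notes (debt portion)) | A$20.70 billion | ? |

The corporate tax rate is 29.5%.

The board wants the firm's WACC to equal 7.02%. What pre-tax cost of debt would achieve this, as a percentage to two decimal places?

Total capital V = 12.97 + 20.7 = 33.67.
Equity weight = 12.97/33.67 = 0.3852.
Convertible notes (debt portion) weight = 20.7/33.67 = 0.6148.
Equity contribution = 0.3852 × 14.4% = 5.5470%.
Remaining for debt = 7.02% − 5.5470% = 1.4730%.
Rd × (1 − 29.5%) × 0.6148 = 1.4730%  ⇒  Rd = 3.3985%.

3.40%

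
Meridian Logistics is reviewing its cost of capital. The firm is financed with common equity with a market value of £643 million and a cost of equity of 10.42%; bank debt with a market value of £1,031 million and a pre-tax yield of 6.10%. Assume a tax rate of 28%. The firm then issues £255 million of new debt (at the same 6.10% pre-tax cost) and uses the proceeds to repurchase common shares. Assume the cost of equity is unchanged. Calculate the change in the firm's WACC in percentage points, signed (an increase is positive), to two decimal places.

Current WACC:
Total capital V = 643 + 1031 = 1674.
Equity: weight = 643/1674 = 0.3841; cost = 10.42%.
Bank debt: weight = 1031/1674 = 0.6159; after-tax cost = 6.1% × (1 − 28%) = 4.3920%.
WACC = 0.3841 × 10.4200% + 0.6159 × 4.3920% = 6.7074%.
After the change:
Total capital V = 388 + 1286 = 1674.
Equity: weight = 388/1674 = 0.2318; cost = 10.42%.
Bank debt: weight = 1286/1674 = 0.7682; after-tax cost = 6.1% × (1 − 28%) = 4.3920%.
WACC = 0.2318 × 10.4200% + 0.7682 × 4.3920% = 5.7892%.
Change in WACC = 5.7892% − 6.7074% = -0.9182 pp.

-0.92 pp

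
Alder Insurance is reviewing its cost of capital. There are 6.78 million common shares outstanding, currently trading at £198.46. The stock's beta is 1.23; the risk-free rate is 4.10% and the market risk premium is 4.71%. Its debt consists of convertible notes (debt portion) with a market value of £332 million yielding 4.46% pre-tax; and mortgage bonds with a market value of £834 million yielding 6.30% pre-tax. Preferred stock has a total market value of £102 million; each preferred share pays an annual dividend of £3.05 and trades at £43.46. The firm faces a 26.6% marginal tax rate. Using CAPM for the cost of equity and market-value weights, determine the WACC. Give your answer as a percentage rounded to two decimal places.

Cost of equity via CAPM: Re = 4.1% + 1.23 × 4.71% = 9.8933%.
Cost of preferred: Rp = 3.05 / 43.46 = 7.0179%.
Market value of equity E = 198.46 × 6.78m = 1345.5588m.
Total capital V = 1345.5588 + 102 + 332 + 834 = 2613.5588.
Equity: weight = 1345.5588/2613.5588 = 0.5148; cost = 9.8933%.
Preferred: weight = 102/2613.5588 = 0.0390; cost = 7.0179%.
Convertible notes (debt portion): weight = 332/2613.5588 = 0.1270; after-tax cost = 4.46% × (1 − 26.6%) = 3.2736%.
Mortgage bonds: weight = 834/2613.5588 = 0.3191; after-tax cost = 6.3% × (1 − 26.6%) = 4.6242%.
WACC = 0.5148 × 9.8933% + 0.0390 × 7.0179% + 0.1270 × 3.2736% + 0.3191 × 4.6242% = 7.2588%.

7.26%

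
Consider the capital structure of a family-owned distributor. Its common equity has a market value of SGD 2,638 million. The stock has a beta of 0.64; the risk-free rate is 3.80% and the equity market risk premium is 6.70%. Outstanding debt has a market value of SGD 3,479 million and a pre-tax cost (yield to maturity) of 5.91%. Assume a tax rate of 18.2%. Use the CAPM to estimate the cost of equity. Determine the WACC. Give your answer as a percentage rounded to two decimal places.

Cost of equity via CAPM: Re = 3.8% + 0.64 × 6.7% = 8.0880%.
Total capital V = 2638 + 3479 = 6117.
Equity: weight = 2638/6117 = 0.4313; cost = 8.088%.
Debt: weight = 3479/6117 = 0.5687; after-tax cost = 5.91% × (1 − 18.2%) = 4.8344%.
WACC = 0.4313 × 8.0880% + 0.5687 × 4.8344% = 6.2375%.

6.24%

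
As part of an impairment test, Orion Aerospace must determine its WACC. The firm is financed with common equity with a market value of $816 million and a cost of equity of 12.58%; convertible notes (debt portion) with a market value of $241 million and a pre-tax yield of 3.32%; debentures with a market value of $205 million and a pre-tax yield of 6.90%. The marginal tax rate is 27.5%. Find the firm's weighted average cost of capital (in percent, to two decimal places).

9.41%

Total capital V = 816 + 241 + 205 = 1262.
Equity: weight = 816/1262 = 0.6466; cost = 12.58%.
Convertible notes (debt portion): weight = 241/1262 = 0.1910; after-tax cost = 3.32% × (1 − 27.5%) = 2.4070%.
Debentures: weight = 205/1262 = 0.1624; after-tax cost = 6.9% × (1 − 27.5%) = 5.0025%.
WACC = 0.6466 × 12.5800% + 0.1910 × 2.4070% + 0.1624 × 5.0025% = 9.4064%.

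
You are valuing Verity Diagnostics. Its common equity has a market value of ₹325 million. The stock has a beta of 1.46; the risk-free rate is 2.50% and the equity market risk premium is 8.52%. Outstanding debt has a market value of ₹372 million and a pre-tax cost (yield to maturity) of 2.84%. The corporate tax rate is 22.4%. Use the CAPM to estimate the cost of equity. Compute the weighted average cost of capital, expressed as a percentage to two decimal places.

8.14%

Cost of equity via CAPM: Re = 2.5% + 1.46 × 8.52% = 14.9392%.
Total capital V = 325 + 372 = 697.
Equity: weight = 325/697 = 0.4663; cost = 14.9392%.
Debt: weight = 372/697 = 0.5337; after-tax cost = 2.84% × (1 − 22.4%) = 2.2038%.
WACC = 0.4663 × 14.9392% + 0.5337 × 2.2038% = 8.1421%.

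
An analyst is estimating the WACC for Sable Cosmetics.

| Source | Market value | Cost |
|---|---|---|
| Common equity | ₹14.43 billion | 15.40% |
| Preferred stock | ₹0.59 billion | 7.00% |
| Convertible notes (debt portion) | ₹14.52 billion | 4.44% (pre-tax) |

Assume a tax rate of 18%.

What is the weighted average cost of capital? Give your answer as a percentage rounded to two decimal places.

Total capital V = 14.43 + 0.59 + 14.52 = 29.54.
Equity: weight = 14.43/29.54 = 0.4885; cost = 15.4%.
Preferred: weight = 0.59/29.54 = 0.0200; cost = 7%.
Convertible notes (debt portion): weight = 14.52/29.54 = 0.4915; after-tax cost = 4.44% × (1 − 18%) = 3.6408%.
WACC = 0.4885 × 15.4000% + 0.0200 × 7.0000% + 0.4915 × 3.6408% = 9.4521%.

9.45%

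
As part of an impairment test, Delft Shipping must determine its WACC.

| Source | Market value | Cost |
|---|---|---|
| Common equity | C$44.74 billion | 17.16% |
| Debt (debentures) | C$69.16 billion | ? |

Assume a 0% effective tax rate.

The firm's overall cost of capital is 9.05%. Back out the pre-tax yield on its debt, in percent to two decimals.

3.80%

Total capital V = 44.74 + 69.16 = 113.9.
Equity weight = 44.74/113.9 = 0.3928.
Debentures weight = 69.16/113.9 = 0.6072.
Equity contribution = 0.3928 × 17.16% = 6.7405%.
Remaining for debt = 9.05% − 6.7405% = 2.3095%.
Rd × (1 − 0%) × 0.6072 = 2.3095%  ⇒  Rd = 3.8036%.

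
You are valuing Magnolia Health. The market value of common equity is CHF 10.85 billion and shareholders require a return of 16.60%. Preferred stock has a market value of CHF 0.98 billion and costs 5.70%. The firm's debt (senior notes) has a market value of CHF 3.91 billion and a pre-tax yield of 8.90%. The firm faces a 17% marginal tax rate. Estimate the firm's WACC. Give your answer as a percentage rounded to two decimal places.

13.63%

Total capital V = 10.85 + 0.98 + 3.91 = 15.74.
Equity: weight = 10.85/15.74 = 0.6893; cost = 16.6%.
Preferred: weight = 0.98/15.74 = 0.0623; cost = 5.7%.
Senior notes: weight = 3.91/15.74 = 0.2484; after-tax cost = 8.9% × (1 − 17%) = 7.3870%.
WACC = 0.6893 × 16.6000% + 0.0623 × 5.7000% + 0.2484 × 7.3870% = 13.6327%.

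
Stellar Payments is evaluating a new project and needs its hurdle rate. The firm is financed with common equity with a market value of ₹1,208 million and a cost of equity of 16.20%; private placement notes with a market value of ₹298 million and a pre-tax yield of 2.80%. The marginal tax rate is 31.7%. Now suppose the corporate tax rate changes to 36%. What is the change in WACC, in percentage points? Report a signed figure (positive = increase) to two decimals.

Current WACC:
Total capital V = 1208 + 298 = 1506.
Equity: weight = 1208/1506 = 0.8021; cost = 16.2%.
Private placement notes: weight = 298/1506 = 0.1979; after-tax cost = 2.8% × (1 − 31.7%) = 1.9124%.
WACC = 0.8021 × 16.2000% + 0.1979 × 1.9124% = 13.3728%.
After the change:
Total capital V = 1208 + 298 = 1506.
Equity: weight = 1208/1506 = 0.8021; cost = 16.2%.
Private placement notes: weight = 298/1506 = 0.1979; after-tax cost = 2.8% × (1 − 36%) = 1.7920%.
WACC = 0.8021 × 16.2000% + 0.1979 × 1.7920% = 13.3490%.
Change in WACC = 13.3490% − 13.3728% = -0.0238 pp.

-0.02 pp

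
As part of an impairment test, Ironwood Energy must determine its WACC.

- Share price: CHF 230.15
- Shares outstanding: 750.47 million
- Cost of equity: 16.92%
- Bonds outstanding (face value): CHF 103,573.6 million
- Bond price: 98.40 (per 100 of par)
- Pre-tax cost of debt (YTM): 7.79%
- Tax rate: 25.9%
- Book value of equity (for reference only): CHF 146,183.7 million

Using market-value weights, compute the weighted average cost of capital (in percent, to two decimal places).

Market value of equity E = 230.15 × 750.47m = 172720.6705m. Market value of debt D = 103573.6m × 98.4/100 = 101916.4224m.
Total capital V = 172720.6705 + 101916.4224 = 274637.0929.
Equity: weight = 172720.6705/274637.0929 = 0.6289; cost = 16.92%.
Bonds outstanding: weight = 101916.4224/274637.0929 = 0.3711; after-tax cost = 7.79% × (1 − 25.9%) = 5.7724%.
WACC = 0.6289 × 16.9200% + 0.3711 × 5.7724% = 12.7832%.

12.78%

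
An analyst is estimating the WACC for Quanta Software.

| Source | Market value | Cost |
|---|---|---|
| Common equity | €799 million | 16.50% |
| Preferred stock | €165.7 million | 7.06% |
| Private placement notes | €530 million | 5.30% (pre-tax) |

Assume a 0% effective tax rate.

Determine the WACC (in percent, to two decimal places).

11.48%

Total capital V = 799 + 165.7 + 530 = 1494.7.
Equity: weight = 799/1494.7 = 0.5346; cost = 16.5%.
Preferred: weight = 165.7/1494.7 = 0.1109; cost = 7.06%.
Private placement notes: weight = 530/1494.7 = 0.3546; after-tax cost = 5.3% × (1 − 0%) = 5.3000%.
WACC = 0.5346 × 16.5000% + 0.1109 × 7.0600% + 0.3546 × 5.3000% = 11.4821%.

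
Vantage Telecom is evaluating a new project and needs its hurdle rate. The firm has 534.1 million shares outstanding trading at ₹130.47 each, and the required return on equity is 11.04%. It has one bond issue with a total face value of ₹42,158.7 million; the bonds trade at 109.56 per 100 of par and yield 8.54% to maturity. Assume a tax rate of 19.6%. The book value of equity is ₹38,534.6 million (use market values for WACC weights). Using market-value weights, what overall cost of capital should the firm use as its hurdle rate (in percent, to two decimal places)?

Market value of equity E = 130.47 × 534.1m = 69684.027m. Market value of debt D = 42158.7m × 109.56/100 = 46189.07172m.
Total capital V = 69684.027 + 46189.07172 = 115873.09872.
Equity: weight = 69684.027/115873.09872 = 0.6014; cost = 11.04%.
Bonds outstanding: weight = 46189.07172/115873.09872 = 0.3986; after-tax cost = 8.54% × (1 − 19.6%) = 6.8662%.
WACC = 0.6014 × 11.0400% + 0.3986 × 6.8662% = 9.3762%.

9.38%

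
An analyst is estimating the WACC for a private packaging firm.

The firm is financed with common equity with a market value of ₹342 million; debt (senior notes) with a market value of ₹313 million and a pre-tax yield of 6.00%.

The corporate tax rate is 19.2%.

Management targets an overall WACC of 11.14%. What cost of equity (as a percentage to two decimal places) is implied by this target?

Total capital V = 342 + 313 = 655.
Equity weight = 342/655 = 0.5221.
Senior notes weight = 313/655 = 0.4779.
Debt contribution = 0.4779 × 6% × (1 − 19.2%) = 2.3167%.
Required equity contribution = 11.14% − 2.3167% = 8.8233%.
Re = 8.8233% / 0.5221 = 16.8985%.

16.90%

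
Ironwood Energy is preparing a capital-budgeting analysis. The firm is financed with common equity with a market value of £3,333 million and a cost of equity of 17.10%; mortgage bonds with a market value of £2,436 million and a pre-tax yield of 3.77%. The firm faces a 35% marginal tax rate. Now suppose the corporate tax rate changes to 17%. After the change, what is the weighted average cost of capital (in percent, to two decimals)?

11.20%

After the change:
Total capital V = 3333 + 2436 = 5769.
Equity: weight = 3333/5769 = 0.5777; cost = 17.1%.
Mortgage bonds: weight = 2436/5769 = 0.4223; after-tax cost = 3.77% × (1 − 17%) = 3.1291%.
WACC = 0.5777 × 17.1000% + 0.4223 × 3.1291% = 11.2007%.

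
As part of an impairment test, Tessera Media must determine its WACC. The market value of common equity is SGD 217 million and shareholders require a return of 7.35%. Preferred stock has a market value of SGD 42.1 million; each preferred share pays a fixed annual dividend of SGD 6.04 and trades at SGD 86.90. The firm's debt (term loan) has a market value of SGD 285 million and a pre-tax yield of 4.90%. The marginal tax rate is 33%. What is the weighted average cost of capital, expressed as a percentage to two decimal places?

Cost of preferred: Rp = 6.04 / 86.9 = 6.9505%.
Total capital V = 217 + 42.1 + 285 = 544.1.
Equity: weight = 217/544.1 = 0.3988; cost = 7.35%.
Preferred: weight = 42.1/544.1 = 0.0774; cost = 6.9505%.
Term loan: weight = 285/544.1 = 0.5238; after-tax cost = 4.9% × (1 − 33%) = 3.2830%.
WACC = 0.3988 × 7.3500% + 0.0774 × 6.9505% + 0.5238 × 3.2830% = 5.1888%.

5.19%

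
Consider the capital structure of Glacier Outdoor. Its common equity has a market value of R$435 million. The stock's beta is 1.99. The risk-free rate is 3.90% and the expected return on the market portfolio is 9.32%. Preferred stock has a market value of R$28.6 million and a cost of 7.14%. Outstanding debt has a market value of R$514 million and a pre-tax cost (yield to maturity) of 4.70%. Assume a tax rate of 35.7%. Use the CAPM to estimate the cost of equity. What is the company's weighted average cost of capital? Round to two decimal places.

Market risk premium = 9.32% − 3.9% = 5.42%.
Cost of equity via CAPM: Re = 3.9% + 1.99 × 5.42% = 14.6858%.
Total capital V = 435 + 28.6 + 514 = 977.6.
Equity: weight = 435/977.6 = 0.4450; cost = 14.6858%.
Preferred: weight = 28.6/977.6 = 0.0293; cost = 7.14%.
Debt: weight = 514/977.6 = 0.5258; after-tax cost = 4.7% × (1 − 35.7%) = 3.0221%.
WACC = 0.4450 × 14.6858% + 0.0293 × 7.1400% + 0.5258 × 3.0221% = 8.3325%.

8.33%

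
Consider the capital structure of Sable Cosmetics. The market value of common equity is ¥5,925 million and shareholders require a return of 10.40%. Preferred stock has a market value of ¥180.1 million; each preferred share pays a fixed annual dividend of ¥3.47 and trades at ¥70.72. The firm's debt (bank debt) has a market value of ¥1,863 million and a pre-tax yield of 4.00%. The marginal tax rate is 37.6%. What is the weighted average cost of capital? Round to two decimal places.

Cost of preferred: Rp = 3.47 / 70.72 = 4.9067%.
Total capital V = 5925 + 180.1 + 1863 = 7968.1.
Equity: weight = 5925/7968.1 = 0.7436; cost = 10.4%.
Preferred: weight = 180.1/7968.1 = 0.0226; cost = 4.9067%.
Bank debt: weight = 1863/7968.1 = 0.2338; after-tax cost = 4% × (1 − 37.6%) = 2.4960%.
WACC = 0.7436 × 10.4000% + 0.0226 × 4.9067% + 0.2338 × 2.4960% = 8.4278%.

8.43%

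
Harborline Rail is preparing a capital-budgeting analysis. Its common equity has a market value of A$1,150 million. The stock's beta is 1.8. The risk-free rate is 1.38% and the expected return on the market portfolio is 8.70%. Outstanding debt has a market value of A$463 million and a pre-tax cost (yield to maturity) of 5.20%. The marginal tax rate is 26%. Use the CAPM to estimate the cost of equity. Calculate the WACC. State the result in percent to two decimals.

Market risk premium = 8.7% − 1.38% = 7.32%.
Cost of equity via CAPM: Re = 1.38% + 1.8 × 7.32% = 14.5560%.
Total capital V = 1150 + 463 = 1613.
Equity: weight = 1150/1613 = 0.7130; cost = 14.556%.
Debt: weight = 463/1613 = 0.2870; after-tax cost = 5.2% × (1 − 26%) = 3.8480%.
WACC = 0.7130 × 14.5560% + 0.2870 × 3.8480% = 11.4823%.

11.48%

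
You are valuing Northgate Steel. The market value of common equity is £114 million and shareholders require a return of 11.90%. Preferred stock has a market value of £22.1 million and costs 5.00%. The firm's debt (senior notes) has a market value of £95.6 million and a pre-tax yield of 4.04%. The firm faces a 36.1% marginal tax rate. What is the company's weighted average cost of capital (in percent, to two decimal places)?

Total capital V = 114 + 22.1 + 95.6 = 231.7.
Equity: weight = 114/231.7 = 0.4920; cost = 11.9%.
Preferred: weight = 22.1/231.7 = 0.0954; cost = 5%.
Senior notes: weight = 95.6/231.7 = 0.4126; after-tax cost = 4.04% × (1 − 36.1%) = 2.5816%.
WACC = 0.4920 × 11.9000% + 0.0954 × 5.0000% + 0.4126 × 2.5816% = 7.3971%.

7.40%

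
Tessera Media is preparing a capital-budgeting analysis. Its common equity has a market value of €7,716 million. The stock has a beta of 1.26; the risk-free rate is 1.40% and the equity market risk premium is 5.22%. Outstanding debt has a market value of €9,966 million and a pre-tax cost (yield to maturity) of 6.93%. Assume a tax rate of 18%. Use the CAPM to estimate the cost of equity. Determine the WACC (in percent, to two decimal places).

Cost of equity via CAPM: Re = 1.4% + 1.26 × 5.22% = 7.9772%.
Total capital V = 7716 + 9966 = 17682.
Equity: weight = 7716/17682 = 0.4364; cost = 7.9772%.
Debt: weight = 9966/17682 = 0.5636; after-tax cost = 6.93% × (1 − 18%) = 5.6826%.
WACC = 0.4364 × 7.9772% + 0.5636 × 5.6826% = 6.6839%.

6.68%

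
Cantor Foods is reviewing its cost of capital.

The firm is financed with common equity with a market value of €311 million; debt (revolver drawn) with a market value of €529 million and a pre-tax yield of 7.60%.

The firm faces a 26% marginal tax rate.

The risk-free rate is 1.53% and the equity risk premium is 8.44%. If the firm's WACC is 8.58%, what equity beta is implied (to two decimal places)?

1.43

Total capital V = 311 + 529 = 840.
Equity weight = 311/840 = 0.3702.
Revolver drawn weight = 529/840 = 0.6298.
Debt contribution = 0.6298 × 7.6% × (1 − 26%) = 3.5418%.
Required equity contribution = 8.58% − 3.5418% = 5.0382%  ⇒  Re = 13.6081%.
CAPM: 13.6081% = 1.53% + β × 8.44%  ⇒  β = 1.4310.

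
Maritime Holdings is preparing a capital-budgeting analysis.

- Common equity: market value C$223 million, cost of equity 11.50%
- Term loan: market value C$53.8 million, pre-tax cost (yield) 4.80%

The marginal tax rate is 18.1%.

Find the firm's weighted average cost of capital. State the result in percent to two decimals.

10.03%

Total capital V = 223 + 53.8 = 276.8.
Equity: weight = 223/276.8 = 0.8056; cost = 11.5%.
Term loan: weight = 53.8/276.8 = 0.1944; after-tax cost = 4.8% × (1 − 18.1%) = 3.9312%.
WACC = 0.8056 × 11.5000% + 0.1944 × 3.9312% = 10.0289%.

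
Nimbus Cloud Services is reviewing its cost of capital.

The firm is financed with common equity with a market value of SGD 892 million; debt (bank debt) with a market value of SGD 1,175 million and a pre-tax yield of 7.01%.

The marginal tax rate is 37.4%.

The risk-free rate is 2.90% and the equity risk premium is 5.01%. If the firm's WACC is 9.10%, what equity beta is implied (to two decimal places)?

2.48

Total capital V = 892 + 1175 = 2067.
Equity weight = 892/2067 = 0.4315.
Bank debt weight = 1175/2067 = 0.5685.
Debt contribution = 0.5685 × 7.01% × (1 − 37.4%) = 2.4945%.
Required equity contribution = 9.1% − 2.4945% = 6.6055%  ⇒  Re = 15.3066%.
CAPM: 15.3066% = 2.9% + β × 5.01%  ⇒  β = 2.4764.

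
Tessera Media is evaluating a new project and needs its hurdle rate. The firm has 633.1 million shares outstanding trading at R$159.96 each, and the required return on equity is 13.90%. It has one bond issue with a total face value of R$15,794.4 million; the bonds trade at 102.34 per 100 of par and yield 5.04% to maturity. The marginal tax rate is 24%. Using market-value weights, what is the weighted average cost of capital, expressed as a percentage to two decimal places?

Market value of equity E = 159.96 × 633.1m = 101270.676m. Market value of debt D = 15794.4m × 102.34/100 = 16163.98896m.
Total capital V = 101270.676 + 16163.98896 = 117434.66496.
Equity: weight = 101270.676/117434.66496 = 0.8624; cost = 13.9%.
Bonds outstanding: weight = 16163.98896/117434.66496 = 0.1376; after-tax cost = 5.04% × (1 − 24%) = 3.8304%.
WACC = 0.8624 × 13.9000% + 0.1376 × 3.8304% = 12.5140%.

12.51%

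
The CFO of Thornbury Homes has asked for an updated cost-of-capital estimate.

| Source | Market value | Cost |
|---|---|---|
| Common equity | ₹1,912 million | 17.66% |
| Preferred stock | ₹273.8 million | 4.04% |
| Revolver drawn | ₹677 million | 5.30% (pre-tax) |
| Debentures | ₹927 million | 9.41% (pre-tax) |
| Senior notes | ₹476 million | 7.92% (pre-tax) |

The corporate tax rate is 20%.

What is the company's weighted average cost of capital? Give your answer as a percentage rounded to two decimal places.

11.19%

Total capital V = 1912 + 273.8 + 677 + 927 + 476 = 4265.8.
Equity: weight = 1912/4265.8 = 0.4482; cost = 17.66%.
Preferred: weight = 273.8/4265.8 = 0.0642; cost = 4.04%.
Revolver drawn: weight = 677/4265.8 = 0.1587; after-tax cost = 5.3% × (1 − 20%) = 4.2400%.
Debentures: weight = 927/4265.8 = 0.2173; after-tax cost = 9.41% × (1 − 20%) = 7.5280%.
Senior notes: weight = 476/4265.8 = 0.1116; after-tax cost = 7.92% × (1 − 20%) = 6.3360%.
WACC = 0.4482 × 17.6600% + 0.0642 × 4.0400% + 0.1587 × 4.2400% + 0.2173 × 7.5280% + 0.1116 × 6.3360% = 11.1906%.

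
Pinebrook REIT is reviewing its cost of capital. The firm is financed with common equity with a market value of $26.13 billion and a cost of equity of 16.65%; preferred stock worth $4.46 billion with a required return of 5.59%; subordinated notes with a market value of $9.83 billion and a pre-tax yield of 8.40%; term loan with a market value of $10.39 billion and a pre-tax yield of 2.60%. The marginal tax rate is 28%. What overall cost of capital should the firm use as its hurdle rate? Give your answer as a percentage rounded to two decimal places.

10.61%

Total capital V = 26.13 + 4.46 + 9.83 + 10.39 = 50.81.
Equity: weight = 26.13/50.81 = 0.5143; cost = 16.65%.
Preferred: weight = 4.46/50.81 = 0.0878; cost = 5.59%.
Subordinated notes: weight = 9.83/50.81 = 0.1935; after-tax cost = 8.4% × (1 − 28%) = 6.0480%.
Term loan: weight = 10.39/50.81 = 0.2045; after-tax cost = 2.6% × (1 − 28%) = 1.8720%.
WACC = 0.5143 × 16.6500% + 0.0878 × 5.5900% + 0.1935 × 6.0480% + 0.2045 × 1.8720% = 10.6061%.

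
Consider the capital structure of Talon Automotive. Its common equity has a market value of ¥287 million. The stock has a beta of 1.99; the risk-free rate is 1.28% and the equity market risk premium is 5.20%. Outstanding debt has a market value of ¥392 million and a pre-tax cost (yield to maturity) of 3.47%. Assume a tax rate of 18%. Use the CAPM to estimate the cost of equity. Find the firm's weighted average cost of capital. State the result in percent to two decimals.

Cost of equity via CAPM: Re = 1.28% + 1.99 × 5.2% = 11.6280%.
Total capital V = 287 + 392 = 679.
Equity: weight = 287/679 = 0.4227; cost = 11.628%.
Debt: weight = 392/679 = 0.5773; after-tax cost = 3.47% × (1 − 18%) = 2.8454%.
WACC = 0.4227 × 11.6280% + 0.5773 × 2.8454% = 6.5576%.

6.56%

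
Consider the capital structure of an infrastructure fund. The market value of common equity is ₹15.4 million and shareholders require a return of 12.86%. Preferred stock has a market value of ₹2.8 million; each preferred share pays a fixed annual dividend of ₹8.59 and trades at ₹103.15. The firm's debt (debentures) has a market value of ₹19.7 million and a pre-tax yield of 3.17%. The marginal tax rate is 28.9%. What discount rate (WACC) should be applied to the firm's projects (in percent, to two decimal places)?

Cost of preferred: Rp = 8.59 / 103.15 = 8.3277%.
Total capital V = 15.4 + 2.8 + 19.7 = 37.9.
Equity: weight = 15.4/37.9 = 0.4063; cost = 12.86%.
Preferred: weight = 2.8/37.9 = 0.0739; cost = 8.3277%.
Debentures: weight = 19.7/37.9 = 0.5198; after-tax cost = 3.17% × (1 − 28.9%) = 2.2539%.
WACC = 0.4063 × 12.8600% + 0.0739 × 8.3277% + 0.5198 × 2.2539% = 7.0122%.

7.01%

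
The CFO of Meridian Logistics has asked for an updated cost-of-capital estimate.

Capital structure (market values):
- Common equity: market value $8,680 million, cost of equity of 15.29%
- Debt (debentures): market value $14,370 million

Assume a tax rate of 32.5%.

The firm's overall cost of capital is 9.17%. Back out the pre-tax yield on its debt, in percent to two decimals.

8.11%

Total capital V = 8680 + 14370 = 23050.
Equity weight = 8680/23050 = 0.3766.
Debentures weight = 14370/23050 = 0.6234.
Equity contribution = 0.3766 × 15.29% = 5.7578%.
Remaining for debt = 9.17% − 5.7578% = 3.4122%.
Rd × (1 − 32.5%) × 0.6234 = 3.4122%  ⇒  Rd = 8.1086%.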